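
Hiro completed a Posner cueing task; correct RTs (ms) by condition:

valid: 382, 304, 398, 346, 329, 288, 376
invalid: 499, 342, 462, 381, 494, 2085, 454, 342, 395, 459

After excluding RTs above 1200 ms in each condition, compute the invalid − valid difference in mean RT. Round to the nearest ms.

79 ms

invalid: exclude 2085
M(valid) = 2423/7 = 346.143
M(invalid) = 3828/9 = 425.333
Difference = 425.333 − 346.143 = 79.190 ms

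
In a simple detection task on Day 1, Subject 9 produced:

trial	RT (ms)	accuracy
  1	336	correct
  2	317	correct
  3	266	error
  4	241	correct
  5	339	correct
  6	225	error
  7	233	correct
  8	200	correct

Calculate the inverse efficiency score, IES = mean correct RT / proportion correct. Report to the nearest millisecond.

Correct trials (n=6): 336, 317, 241, 339, 233, 200
Mean correct RT = 1666/6 = 277.6667 ms
Proportion correct = 6/8
IES = 277.6667 / (6/8) = 370.222 ms

370 ms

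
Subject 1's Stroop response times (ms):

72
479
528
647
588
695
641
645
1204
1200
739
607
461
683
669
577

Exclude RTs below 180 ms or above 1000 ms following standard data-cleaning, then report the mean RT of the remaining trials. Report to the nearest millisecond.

Excluded: 72, 1200, 1204
Retained (n=13): Σ = 7959
Mean = 7959/13 = 612.2308

612 ms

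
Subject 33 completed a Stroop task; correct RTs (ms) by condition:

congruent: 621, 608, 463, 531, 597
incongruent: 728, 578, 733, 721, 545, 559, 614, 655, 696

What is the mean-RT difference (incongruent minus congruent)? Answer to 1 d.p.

83.7 ms

M(congruent) = 2820/5 = 564.000
M(incongruent) = 5829/9 = 647.667
Difference = 647.667 − 564.000 = 83.667 ms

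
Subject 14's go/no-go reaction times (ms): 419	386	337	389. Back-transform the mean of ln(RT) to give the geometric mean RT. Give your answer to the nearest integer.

ln(RT): 6.0379, 5.9558, 5.8201, 5.9636
Mean ln(RT) = 23.7774/4 = 5.94434
Geometric mean = exp(5.94434) = 381.59 ms

382 ms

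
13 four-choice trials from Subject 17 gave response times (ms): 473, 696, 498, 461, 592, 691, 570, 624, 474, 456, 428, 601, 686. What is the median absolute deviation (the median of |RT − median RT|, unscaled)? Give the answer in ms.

97 ms

Sorted: 428, 456, 461, 473, 474, 498, 570, 592, 601, 624, 686, 691, 696 → median = 570
|x − 570|: 97, 126, 72, 109, 22, 121, 0, 54, 96, 114, 142, 31, 116
Sorted deviations: 0, 22, 31, 54, 72, 96, 97, 109, 114, 116, 121, 126, 142 → MAD = 97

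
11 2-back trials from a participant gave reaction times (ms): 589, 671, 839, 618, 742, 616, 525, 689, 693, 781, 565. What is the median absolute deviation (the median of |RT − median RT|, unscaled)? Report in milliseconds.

71 ms

Sorted: 525, 565, 589, 616, 618, 671, 689, 693, 742, 781, 839 → median = 671
|x − 671|: 82, 0, 168, 53, 71, 55, 146, 18, 22, 110, 106
Sorted deviations: 0, 18, 22, 53, 55, 71, 82, 106, 110, 146, 168 → MAD = 71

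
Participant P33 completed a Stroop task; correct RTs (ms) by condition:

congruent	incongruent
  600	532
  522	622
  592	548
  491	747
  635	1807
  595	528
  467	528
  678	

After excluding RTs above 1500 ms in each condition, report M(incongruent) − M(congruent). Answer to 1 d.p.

11.7 ms

incongruent: exclude 1807
M(congruent) = 4580/8 = 572.500
M(incongruent) = 3505/6 = 584.167
Difference = 584.167 − 572.500 = 11.667 ms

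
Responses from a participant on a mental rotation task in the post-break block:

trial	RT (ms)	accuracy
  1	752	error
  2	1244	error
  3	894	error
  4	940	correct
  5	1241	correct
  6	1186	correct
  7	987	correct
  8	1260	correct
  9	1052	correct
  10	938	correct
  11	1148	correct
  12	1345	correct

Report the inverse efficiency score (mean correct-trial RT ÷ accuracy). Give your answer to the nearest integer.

Correct trials (n=9): 940, 1241, 1186, 987, 1260, 1052, 938, 1148, 1345
Mean correct RT = 10097/9 = 1121.8889 ms
Proportion correct = 9/12
IES = 1121.8889 / (9/12) = 1495.852 ms

1496 ms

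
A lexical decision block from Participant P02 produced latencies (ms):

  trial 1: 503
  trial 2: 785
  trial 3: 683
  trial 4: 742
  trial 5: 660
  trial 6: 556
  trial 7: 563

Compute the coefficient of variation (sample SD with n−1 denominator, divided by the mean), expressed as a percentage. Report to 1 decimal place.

n = 7, Σ = 4492, M = 641.7143
Σ(x−M)² = 65411.429; s = √(65411.429/6) = 104.4122
CV = 104.4122 / 641.7143 = 0.16271 = 16.271%

16.3%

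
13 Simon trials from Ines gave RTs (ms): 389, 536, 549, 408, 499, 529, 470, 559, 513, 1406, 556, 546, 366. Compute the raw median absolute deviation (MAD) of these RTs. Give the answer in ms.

Sorted: 366, 389, 408, 470, 499, 513, 529, 536, 546, 549, 556, 559, 1406 → median = 529
|x − 529|: 140, 7, 20, 121, 30, 0, 59, 30, 16, 877, 27, 17, 163
Sorted deviations: 0, 7, 16, 17, 20, 27, 30, 30, 59, 121, 140, 163, 877 → MAD = 30

30 ms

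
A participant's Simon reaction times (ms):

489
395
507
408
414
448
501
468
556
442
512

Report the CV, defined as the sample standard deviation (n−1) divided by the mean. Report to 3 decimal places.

n = 11, Σ = 5140, M = 467.2727
Σ(x−M)² = 25646.182; s = √(25646.182/10) = 50.6421
CV = 50.6421 / 467.2727 = 0.10838

0.108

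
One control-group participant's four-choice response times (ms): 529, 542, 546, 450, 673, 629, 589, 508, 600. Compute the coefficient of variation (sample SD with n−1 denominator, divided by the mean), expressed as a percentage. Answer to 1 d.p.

n = 9, Σ = 5066, M = 562.8889
Σ(x−M)² = 36180.889; s = √(36180.889/8) = 67.2504
CV = 67.2504 / 562.8889 = 0.11947 = 11.947%

11.9%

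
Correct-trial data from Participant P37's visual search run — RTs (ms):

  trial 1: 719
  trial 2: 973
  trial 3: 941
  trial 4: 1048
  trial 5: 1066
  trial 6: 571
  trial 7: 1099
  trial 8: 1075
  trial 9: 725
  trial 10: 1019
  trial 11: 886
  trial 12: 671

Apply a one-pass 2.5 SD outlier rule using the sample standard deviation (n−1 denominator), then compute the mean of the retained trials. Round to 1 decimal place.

n = 12, ΣRT = 10793, M = 899.417
Σ(x−M)² = 365116.92; s = √(365116.92/11) = 182.188
Cutoffs: 899.417 ± 2.5·182.188 → [443.9, 1354.9]
No RTs fall outside the cutoffs; all 12 retained. Mean = 10793/12 = 899.417

899.4 ms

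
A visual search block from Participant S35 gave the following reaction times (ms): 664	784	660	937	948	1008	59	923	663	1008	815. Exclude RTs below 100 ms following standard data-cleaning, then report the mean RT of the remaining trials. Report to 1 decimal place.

841.0 ms

Excluded: 59
Retained (n=10): Σ = 8410
Mean = 8410/10 = 841.0000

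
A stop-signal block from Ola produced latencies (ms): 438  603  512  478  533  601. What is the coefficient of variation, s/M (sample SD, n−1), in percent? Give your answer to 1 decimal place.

n = 6, Σ = 3165, M = 527.5000
Σ(x−M)² = 21833.500; s = √(21833.500/5) = 66.0810
CV = 66.0810 / 527.5000 = 0.12527 = 12.527%

12.5%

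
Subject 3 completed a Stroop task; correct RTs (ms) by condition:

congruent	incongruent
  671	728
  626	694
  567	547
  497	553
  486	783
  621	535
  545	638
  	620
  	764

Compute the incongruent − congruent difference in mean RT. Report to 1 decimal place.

M(congruent) = 4013/7 = 573.286
M(incongruent) = 5862/9 = 651.333
Difference = 651.333 − 573.286 = 78.048 ms

78.0 ms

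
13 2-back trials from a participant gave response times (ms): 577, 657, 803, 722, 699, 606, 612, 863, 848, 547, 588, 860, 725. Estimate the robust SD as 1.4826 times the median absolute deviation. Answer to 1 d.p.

Sorted: 547, 577, 588, 606, 612, 657, 699, 722, 725, 803, 848, 860, 863 → median = 699
|x − 699| sorted: 0, 23, 26, 42, 87, 93, 104, 111, 122, 149, 152, 161, 164 → MAD = 104
Robust SD ≈ 1.4826 × 104 = 154.190

154.2 ms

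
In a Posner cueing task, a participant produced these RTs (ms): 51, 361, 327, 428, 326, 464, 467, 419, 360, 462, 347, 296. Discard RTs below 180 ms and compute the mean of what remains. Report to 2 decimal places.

Excluded: 51
Retained (n=11): Σ = 4257
Mean = 4257/11 = 387.0000

387.00 ms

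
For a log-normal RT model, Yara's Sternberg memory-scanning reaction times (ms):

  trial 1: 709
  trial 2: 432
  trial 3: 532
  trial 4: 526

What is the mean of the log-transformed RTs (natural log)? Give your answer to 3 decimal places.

ln(RT): 6.5639, 6.0684, 6.2766, 6.2653
Σ ln(RT) = 25.1742
Mean = 25.1742/4 = 6.29356

6.294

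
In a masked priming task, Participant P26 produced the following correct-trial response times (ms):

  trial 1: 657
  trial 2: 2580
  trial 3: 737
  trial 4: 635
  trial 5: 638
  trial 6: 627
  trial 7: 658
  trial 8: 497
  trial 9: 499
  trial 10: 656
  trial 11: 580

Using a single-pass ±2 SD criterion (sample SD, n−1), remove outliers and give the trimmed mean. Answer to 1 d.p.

618.4 ms

n = 11, ΣRT = 8764, M = 796.727
Σ(x−M)² = 3547808.18; s = √(3547808.18/10) = 595.635
Cutoffs: 796.727 ± 2·595.635 → [-394.5, 1988.0]
Outside: 2580 → excluded.
Retained (n=10): Σ = 6184, mean = 6184/10 = 618.400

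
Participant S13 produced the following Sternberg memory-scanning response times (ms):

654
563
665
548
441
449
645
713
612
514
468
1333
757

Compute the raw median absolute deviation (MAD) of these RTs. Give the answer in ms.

Sorted: 441, 449, 468, 514, 548, 563, 612, 645, 654, 665, 713, 757, 1333 → median = 612
|x − 612|: 42, 49, 53, 64, 171, 163, 33, 101, 0, 98, 144, 721, 145
Sorted deviations: 0, 33, 42, 49, 53, 64, 98, 101, 144, 145, 163, 171, 721 → MAD = 98

98 ms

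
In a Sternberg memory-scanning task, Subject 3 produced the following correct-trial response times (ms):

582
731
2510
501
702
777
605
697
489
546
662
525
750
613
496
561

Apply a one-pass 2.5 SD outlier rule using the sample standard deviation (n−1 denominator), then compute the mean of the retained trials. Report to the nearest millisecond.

n = 16, ΣRT = 11747, M = 734.188
Σ(x−M)² = 3498164.44; s = √(3498164.44/15) = 482.919
Cutoffs: 734.188 ± 2.5·482.919 → [-473.1, 1941.5]
Outside: 2510 → excluded.
Retained (n=15): Σ = 9237, mean = 9237/15 = 615.800

616 ms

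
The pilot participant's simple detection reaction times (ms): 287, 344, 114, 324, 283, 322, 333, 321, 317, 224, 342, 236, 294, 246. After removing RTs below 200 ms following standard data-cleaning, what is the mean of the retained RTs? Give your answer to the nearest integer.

298 ms

Excluded: 114
Retained (n=13): Σ = 3873
Mean = 3873/13 = 297.9231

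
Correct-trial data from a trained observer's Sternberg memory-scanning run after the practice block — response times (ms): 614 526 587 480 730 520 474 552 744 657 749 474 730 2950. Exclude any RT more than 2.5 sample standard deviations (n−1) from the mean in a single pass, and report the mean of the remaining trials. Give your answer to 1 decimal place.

n = 14, ΣRT = 10787, M = 770.500
Σ(x−M)² = 5256199.50; s = √(5256199.50/13) = 635.864
Cutoffs: 770.500 ± 2.5·635.864 → [-819.2, 2360.2]
Outside: 2950 → excluded.
Retained (n=13): Σ = 7837, mean = 7837/13 = 602.846

602.8 ms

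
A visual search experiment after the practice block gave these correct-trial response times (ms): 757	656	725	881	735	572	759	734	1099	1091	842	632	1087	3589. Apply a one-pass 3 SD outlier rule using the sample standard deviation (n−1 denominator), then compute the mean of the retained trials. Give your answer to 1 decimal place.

n = 14, ΣRT = 14159, M = 1011.357
Σ(x−M)² = 7536571.21; s = √(7536571.21/13) = 761.404
Cutoffs: 1011.357 ± 3·761.404 → [-1272.9, 3295.6]
Outside: 3589 → excluded.
Retained (n=13): Σ = 10570, mean = 10570/13 = 813.077

813.1 ms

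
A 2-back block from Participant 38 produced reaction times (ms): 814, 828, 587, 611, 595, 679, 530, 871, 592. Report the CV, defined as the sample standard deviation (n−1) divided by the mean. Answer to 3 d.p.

0.186

n = 9, Σ = 6107, M = 678.5556
Σ(x−M)² = 127202.222; s = √(127202.222/8) = 126.0963
CV = 126.0963 / 678.5556 = 0.18583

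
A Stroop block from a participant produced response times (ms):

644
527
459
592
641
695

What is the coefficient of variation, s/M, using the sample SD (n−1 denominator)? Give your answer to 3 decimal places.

n = 6, Σ = 3558, M = 593.0000
Σ(x−M)² = 37622.000; s = √(37622.000/5) = 86.7433
CV = 86.7433 / 593.0000 = 0.14628

0.146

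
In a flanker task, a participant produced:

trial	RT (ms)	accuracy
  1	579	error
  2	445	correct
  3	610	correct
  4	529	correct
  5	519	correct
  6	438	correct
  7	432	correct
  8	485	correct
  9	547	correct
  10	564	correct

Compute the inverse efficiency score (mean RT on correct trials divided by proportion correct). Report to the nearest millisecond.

Correct trials (n=9): 445, 610, 529, 519, 438, 432, 485, 547, 564
Mean correct RT = 4569/9 = 507.6667 ms
Proportion correct = 9/10
IES = 507.6667 / (9/10) = 564.074 ms

564 ms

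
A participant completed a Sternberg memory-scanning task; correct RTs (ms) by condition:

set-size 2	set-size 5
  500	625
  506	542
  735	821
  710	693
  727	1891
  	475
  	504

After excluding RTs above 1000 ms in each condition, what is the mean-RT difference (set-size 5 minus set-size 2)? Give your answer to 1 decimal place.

set-size 5: exclude 1891
M(set-size 2) = 3178/5 = 635.600
M(set-size 5) = 3660/6 = 610.000
Difference = 610.000 − 635.600 = -25.600 ms

-25.6 ms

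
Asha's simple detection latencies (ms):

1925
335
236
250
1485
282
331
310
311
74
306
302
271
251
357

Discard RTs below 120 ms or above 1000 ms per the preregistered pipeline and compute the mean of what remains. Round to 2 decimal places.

Excluded: 74, 1485, 1925
Retained (n=12): Σ = 3542
Mean = 3542/12 = 295.1667

295.17 ms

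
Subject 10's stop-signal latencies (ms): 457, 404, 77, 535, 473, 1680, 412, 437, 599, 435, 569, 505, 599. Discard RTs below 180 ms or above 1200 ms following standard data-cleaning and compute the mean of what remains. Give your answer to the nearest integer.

493 ms

Excluded: 77, 1680
Retained (n=11): Σ = 5425
Mean = 5425/11 = 493.1818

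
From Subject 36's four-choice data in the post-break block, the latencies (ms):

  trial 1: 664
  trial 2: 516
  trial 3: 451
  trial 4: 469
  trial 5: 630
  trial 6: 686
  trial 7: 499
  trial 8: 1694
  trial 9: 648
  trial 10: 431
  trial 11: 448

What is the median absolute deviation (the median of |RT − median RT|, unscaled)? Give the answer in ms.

Sorted: 431, 448, 451, 469, 499, 516, 630, 648, 664, 686, 1694 → median = 516
|x − 516|: 148, 0, 65, 47, 114, 170, 17, 1178, 132, 85, 68
Sorted deviations: 0, 17, 47, 65, 68, 85, 114, 132, 148, 170, 1178 → MAD = 85

85 ms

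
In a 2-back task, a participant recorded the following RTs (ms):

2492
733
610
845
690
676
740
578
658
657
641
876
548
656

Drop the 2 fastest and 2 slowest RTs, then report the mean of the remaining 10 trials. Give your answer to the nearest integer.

691 ms

Sorted: 548, 578, 610, 641, 656, 657, 658, 676, 690, 733, 740, 845, 876, 2492
Drop lowest 2 (548, 578) and highest 2 (876, 2492)
Remaining (n=10): Σ = 6906, mean = 6906/10 = 690.600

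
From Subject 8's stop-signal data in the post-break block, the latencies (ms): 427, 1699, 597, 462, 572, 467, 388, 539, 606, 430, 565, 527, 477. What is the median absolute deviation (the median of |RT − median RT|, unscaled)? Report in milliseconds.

Sorted: 388, 427, 430, 462, 467, 477, 527, 539, 565, 572, 597, 606, 1699 → median = 527
|x − 527|: 100, 1172, 70, 65, 45, 60, 139, 12, 79, 97, 38, 0, 50
Sorted deviations: 0, 12, 38, 45, 50, 60, 65, 70, 79, 97, 100, 139, 1172 → MAD = 65

65 ms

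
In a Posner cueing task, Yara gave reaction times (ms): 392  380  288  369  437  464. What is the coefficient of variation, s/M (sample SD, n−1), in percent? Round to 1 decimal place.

15.7%

n = 6, Σ = 2330, M = 388.3333
Σ(x−M)² = 18617.333; s = √(18617.333/5) = 61.0202
CV = 61.0202 / 388.3333 = 0.15713 = 15.713%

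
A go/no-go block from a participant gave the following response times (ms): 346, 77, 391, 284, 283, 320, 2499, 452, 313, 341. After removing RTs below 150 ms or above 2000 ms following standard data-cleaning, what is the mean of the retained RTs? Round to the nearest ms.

341 ms

Excluded: 77, 2499
Retained (n=8): Σ = 2730
Mean = 2730/8 = 341.2500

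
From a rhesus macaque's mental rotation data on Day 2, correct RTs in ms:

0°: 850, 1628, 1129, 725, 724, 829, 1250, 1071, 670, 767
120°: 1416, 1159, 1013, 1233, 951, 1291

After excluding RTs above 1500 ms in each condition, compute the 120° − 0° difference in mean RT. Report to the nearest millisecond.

287 ms

0°: exclude 1628
M(0°) = 8015/9 = 890.556
M(120°) = 7063/6 = 1177.167
Difference = 1177.167 − 890.556 = 286.611 ms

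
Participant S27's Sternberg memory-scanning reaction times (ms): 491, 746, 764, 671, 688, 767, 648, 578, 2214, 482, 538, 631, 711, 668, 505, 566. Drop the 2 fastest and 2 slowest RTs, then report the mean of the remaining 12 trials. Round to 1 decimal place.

Sorted: 482, 491, 505, 538, 566, 578, 631, 648, 668, 671, 688, 711, 746, 764, 767, 2214
Drop lowest 2 (482, 491) and highest 2 (767, 2214)
Remaining (n=12): Σ = 7714, mean = 7714/12 = 642.833

642.8 ms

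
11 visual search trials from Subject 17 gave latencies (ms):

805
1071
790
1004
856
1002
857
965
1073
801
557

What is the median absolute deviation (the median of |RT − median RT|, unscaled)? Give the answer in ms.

108 ms

Sorted: 557, 790, 801, 805, 856, 857, 965, 1002, 1004, 1071, 1073 → median = 857
|x − 857|: 52, 214, 67, 147, 1, 145, 0, 108, 216, 56, 300
Sorted deviations: 0, 1, 52, 56, 67, 108, 145, 147, 214, 216, 300 → MAD = 108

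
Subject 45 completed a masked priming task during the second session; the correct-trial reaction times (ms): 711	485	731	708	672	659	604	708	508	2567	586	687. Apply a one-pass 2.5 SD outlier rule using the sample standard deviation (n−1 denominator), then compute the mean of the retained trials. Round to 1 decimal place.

641.7 ms

n = 12, ΣRT = 9626, M = 802.167
Σ(x−M)² = 3469577.67; s = √(3469577.67/11) = 561.619
Cutoffs: 802.167 ± 2.5·561.619 → [-601.9, 2206.2]
Outside: 2567 → excluded.
Retained (n=11): Σ = 7059, mean = 7059/11 = 641.727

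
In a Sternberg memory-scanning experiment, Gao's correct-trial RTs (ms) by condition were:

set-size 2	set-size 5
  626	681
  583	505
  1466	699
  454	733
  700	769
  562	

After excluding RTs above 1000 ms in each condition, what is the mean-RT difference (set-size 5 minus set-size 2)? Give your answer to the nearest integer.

92 ms

set-size 2: exclude 1466
M(set-size 2) = 2925/5 = 585.000
M(set-size 5) = 3387/5 = 677.400
Difference = 677.400 − 585.000 = 92.400 ms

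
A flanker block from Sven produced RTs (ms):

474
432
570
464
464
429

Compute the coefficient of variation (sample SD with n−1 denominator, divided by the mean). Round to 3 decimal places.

0.109

n = 6, Σ = 2833, M = 472.1667
Σ(x−M)² = 13184.833; s = √(13184.833/5) = 51.3514
CV = 51.3514 / 472.1667 = 0.10876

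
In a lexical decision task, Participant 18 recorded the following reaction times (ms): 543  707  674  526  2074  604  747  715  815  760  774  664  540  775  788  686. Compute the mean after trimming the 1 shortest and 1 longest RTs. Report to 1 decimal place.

699.4 ms

Sorted: 526, 540, 543, 604, 664, 674, 686, 707, 715, 747, 760, 774, 775, 788, 815, 2074
Drop lowest 1 (526) and highest 1 (2074)
Remaining (n=14): Σ = 9792, mean = 9792/14 = 699.429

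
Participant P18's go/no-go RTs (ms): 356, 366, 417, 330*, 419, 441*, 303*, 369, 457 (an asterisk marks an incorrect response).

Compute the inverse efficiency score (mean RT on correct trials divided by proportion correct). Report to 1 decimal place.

Correct trials (n=6): 356, 366, 417, 419, 369, 457
Mean correct RT = 2384/6 = 397.3333 ms
Proportion correct = 6/9
IES = 397.3333 / (6/9) = 596.000 ms

596.0 ms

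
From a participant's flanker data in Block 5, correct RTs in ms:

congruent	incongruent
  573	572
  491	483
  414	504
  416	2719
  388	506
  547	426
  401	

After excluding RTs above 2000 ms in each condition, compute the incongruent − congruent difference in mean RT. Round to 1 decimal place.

incongruent: exclude 2719
M(congruent) = 3230/7 = 461.429
M(incongruent) = 2491/5 = 498.200
Difference = 498.200 − 461.429 = 36.771 ms

36.8 ms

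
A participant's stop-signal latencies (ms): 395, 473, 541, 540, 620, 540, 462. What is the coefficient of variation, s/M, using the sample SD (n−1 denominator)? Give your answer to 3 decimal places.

n = 7, Σ = 3571, M = 510.1429
Σ(x−M)² = 31758.857; s = √(31758.857/6) = 72.7540
CV = 72.7540 / 510.1429 = 0.14261

0.143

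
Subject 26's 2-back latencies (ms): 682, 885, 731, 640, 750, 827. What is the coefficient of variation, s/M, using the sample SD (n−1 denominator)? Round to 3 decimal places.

n = 6, Σ = 4515, M = 752.5000
Σ(x−M)² = 41201.500; s = √(41201.500/5) = 90.7761
CV = 90.7761 / 752.5000 = 0.12063

0.121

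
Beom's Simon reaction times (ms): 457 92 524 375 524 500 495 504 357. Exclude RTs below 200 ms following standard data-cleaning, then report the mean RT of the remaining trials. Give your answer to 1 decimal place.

467.0 ms

Excluded: 92
Retained (n=8): Σ = 3736
Mean = 3736/8 = 467.0000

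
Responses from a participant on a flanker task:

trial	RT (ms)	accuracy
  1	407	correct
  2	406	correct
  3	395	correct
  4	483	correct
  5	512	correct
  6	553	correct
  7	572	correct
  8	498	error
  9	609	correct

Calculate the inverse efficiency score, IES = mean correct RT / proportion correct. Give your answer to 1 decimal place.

Correct trials (n=8): 407, 406, 395, 483, 512, 553, 572, 609
Mean correct RT = 3937/8 = 492.1250 ms
Proportion correct = 8/9
IES = 492.1250 / (8/9) = 553.641 ms

553.6 ms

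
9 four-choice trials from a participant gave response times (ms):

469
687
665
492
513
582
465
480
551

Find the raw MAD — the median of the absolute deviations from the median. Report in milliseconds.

Sorted: 465, 469, 480, 492, 513, 551, 582, 665, 687 → median = 513
|x − 513|: 44, 174, 152, 21, 0, 69, 48, 33, 38
Sorted deviations: 0, 21, 33, 38, 44, 48, 69, 152, 174 → MAD = 44

44 ms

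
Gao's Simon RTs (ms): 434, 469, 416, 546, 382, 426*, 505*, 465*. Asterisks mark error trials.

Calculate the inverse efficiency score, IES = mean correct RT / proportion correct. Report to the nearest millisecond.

Correct trials (n=5): 434, 469, 416, 546, 382
Mean correct RT = 2247/5 = 449.4000 ms
Proportion correct = 5/8
IES = 449.4000 / (5/8) = 719.040 ms

719 ms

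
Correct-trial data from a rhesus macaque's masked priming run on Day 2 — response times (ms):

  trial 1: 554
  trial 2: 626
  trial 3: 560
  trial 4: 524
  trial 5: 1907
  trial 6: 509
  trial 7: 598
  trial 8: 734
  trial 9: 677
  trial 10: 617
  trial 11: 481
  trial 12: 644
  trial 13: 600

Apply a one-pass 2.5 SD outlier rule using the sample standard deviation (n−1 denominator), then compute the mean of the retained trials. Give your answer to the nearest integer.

594 ms

n = 13, ΣRT = 9031, M = 694.692
Σ(x−M)² = 1650406.77; s = √(1650406.77/12) = 370.856
Cutoffs: 694.692 ± 2.5·370.856 → [-232.4, 1621.8]
Outside: 1907 → excluded.
Retained (n=12): Σ = 7124, mean = 7124/12 = 593.667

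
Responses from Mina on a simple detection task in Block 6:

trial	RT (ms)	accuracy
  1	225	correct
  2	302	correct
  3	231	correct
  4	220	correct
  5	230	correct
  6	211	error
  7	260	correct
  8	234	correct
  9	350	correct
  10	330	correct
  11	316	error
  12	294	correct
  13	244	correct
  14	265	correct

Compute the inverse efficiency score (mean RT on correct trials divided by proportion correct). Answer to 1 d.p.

Correct trials (n=12): 225, 302, 231, 220, 230, 260, 234, 350, 330, 294, 244, 265
Mean correct RT = 3185/12 = 265.4167 ms
Proportion correct = 12/14
IES = 265.4167 / (12/14) = 309.653 ms

309.7 ms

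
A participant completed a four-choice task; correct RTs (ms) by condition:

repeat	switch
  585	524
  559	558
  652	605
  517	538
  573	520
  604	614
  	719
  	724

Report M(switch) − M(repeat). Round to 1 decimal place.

M(repeat) = 3490/6 = 581.667
M(switch) = 4802/8 = 600.250
Difference = 600.250 − 581.667 = 18.583 ms

18.6 ms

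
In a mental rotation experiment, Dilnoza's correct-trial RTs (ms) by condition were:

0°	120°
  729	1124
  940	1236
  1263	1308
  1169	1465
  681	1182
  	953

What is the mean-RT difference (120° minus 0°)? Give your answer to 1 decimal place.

254.9 ms

M(0°) = 4782/5 = 956.400
M(120°) = 7268/6 = 1211.333
Difference = 1211.333 − 956.400 = 254.933 ms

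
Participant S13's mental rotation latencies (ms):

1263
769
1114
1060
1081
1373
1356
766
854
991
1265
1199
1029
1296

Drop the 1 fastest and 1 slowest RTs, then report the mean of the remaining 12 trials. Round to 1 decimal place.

1106.4 ms

Sorted: 766, 769, 854, 991, 1029, 1060, 1081, 1114, 1199, 1263, 1265, 1296, 1356, 1373
Drop lowest 1 (766) and highest 1 (1373)
Remaining (n=12): Σ = 13277, mean = 13277/12 = 1106.417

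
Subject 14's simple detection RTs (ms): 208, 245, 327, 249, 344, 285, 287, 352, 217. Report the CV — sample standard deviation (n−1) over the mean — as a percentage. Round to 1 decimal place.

n = 9, Σ = 2514, M = 279.3333
Σ(x−M)² = 22898.000; s = √(22898.000/8) = 53.5000
CV = 53.5000 / 279.3333 = 0.19153 = 19.153%

19.2%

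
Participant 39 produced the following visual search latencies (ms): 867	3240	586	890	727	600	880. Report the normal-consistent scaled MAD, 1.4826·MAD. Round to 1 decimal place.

207.6 ms

Sorted: 586, 600, 727, 867, 880, 890, 3240 → median = 867
|x − 867| sorted: 0, 13, 23, 140, 267, 281, 2373 → MAD = 140
Robust SD ≈ 1.4826 × 140 = 207.564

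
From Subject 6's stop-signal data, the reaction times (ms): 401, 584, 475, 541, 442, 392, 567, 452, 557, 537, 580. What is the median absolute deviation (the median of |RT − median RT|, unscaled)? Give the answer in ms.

Sorted: 392, 401, 442, 452, 475, 537, 541, 557, 567, 580, 584 → median = 537
|x − 537|: 136, 47, 62, 4, 95, 145, 30, 85, 20, 0, 43
Sorted deviations: 0, 4, 20, 30, 43, 47, 62, 85, 95, 136, 145 → MAD = 47

47 ms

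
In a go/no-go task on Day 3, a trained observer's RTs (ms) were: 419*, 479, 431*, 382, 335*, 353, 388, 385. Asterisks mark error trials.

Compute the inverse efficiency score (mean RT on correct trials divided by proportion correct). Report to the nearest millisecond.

636 ms

Correct trials (n=5): 479, 382, 353, 388, 385
Mean correct RT = 1987/5 = 397.4000 ms
Proportion correct = 5/8
IES = 397.4000 / (5/8) = 635.840 ms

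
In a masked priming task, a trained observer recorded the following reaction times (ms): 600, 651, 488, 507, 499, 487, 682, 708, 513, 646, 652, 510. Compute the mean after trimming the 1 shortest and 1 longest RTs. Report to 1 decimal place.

Sorted: 487, 488, 499, 507, 510, 513, 600, 646, 651, 652, 682, 708
Drop lowest 1 (487) and highest 1 (708)
Remaining (n=10): Σ = 5748, mean = 5748/10 = 574.800

574.8 ms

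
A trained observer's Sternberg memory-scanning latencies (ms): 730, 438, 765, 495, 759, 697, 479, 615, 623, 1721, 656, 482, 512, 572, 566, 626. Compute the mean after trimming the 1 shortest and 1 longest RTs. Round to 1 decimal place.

Sorted: 438, 479, 482, 495, 512, 566, 572, 615, 623, 626, 656, 697, 730, 759, 765, 1721
Drop lowest 1 (438) and highest 1 (1721)
Remaining (n=14): Σ = 8577, mean = 8577/14 = 612.643

612.6 ms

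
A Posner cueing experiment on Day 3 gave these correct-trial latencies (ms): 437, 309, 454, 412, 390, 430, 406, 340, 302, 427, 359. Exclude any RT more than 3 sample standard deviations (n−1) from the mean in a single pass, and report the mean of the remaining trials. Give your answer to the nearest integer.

388 ms

n = 11, ΣRT = 4266, M = 387.818
Σ(x−M)² = 27727.64; s = √(27727.64/10) = 52.657
Cutoffs: 387.818 ± 3·52.657 → [229.8, 545.8]
No RTs fall outside the cutoffs; all 11 retained. Mean = 4266/11 = 387.818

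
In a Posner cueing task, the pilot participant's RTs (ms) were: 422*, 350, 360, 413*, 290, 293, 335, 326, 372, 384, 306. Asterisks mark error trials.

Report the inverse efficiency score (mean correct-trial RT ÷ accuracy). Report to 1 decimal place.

409.6 ms

Correct trials (n=9): 350, 360, 290, 293, 335, 326, 372, 384, 306
Mean correct RT = 3016/9 = 335.1111 ms
Proportion correct = 9/11
IES = 335.1111 / (9/11) = 409.580 ms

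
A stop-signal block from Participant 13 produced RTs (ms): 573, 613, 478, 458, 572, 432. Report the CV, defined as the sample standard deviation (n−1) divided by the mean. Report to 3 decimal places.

n = 6, Σ = 3126, M = 521.0000
Σ(x−M)² = 27508.000; s = √(27508.000/5) = 74.1728
CV = 74.1728 / 521.0000 = 0.14237

0.142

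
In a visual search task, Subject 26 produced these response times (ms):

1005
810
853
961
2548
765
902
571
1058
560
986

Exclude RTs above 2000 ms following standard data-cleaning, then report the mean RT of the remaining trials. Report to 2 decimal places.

847.10 ms

Excluded: 2548
Retained (n=10): Σ = 8471
Mean = 8471/10 = 847.1000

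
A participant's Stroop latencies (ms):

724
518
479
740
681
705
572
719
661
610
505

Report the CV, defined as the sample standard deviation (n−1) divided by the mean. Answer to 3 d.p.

0.153

n = 11, Σ = 6914, M = 628.5455
Σ(x−M)² = 92754.727; s = √(92754.727/10) = 96.3093
CV = 96.3093 / 628.5455 = 0.15323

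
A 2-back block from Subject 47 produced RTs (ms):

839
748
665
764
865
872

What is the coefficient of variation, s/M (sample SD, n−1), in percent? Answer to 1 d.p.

10.2%

n = 6, Σ = 4753, M = 792.1667
Σ(x−M)² = 32786.833; s = √(32786.833/5) = 80.9776
CV = 80.9776 / 792.1667 = 0.10222 = 10.222%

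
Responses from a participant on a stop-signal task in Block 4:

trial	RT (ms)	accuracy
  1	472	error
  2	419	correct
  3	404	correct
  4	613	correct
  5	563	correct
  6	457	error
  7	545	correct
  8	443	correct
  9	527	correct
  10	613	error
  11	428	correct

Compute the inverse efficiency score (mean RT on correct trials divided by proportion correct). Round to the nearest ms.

678 ms

Correct trials (n=8): 419, 404, 613, 563, 545, 443, 527, 428
Mean correct RT = 3942/8 = 492.7500 ms
Proportion correct = 8/11
IES = 492.7500 / (8/11) = 677.531 ms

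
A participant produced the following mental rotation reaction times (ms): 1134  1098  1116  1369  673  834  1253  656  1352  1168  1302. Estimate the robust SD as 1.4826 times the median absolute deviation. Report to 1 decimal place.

Sorted: 656, 673, 834, 1098, 1116, 1134, 1168, 1253, 1302, 1352, 1369 → median = 1134
|x − 1134| sorted: 0, 18, 34, 36, 119, 168, 218, 235, 300, 461, 478 → MAD = 168
Robust SD ≈ 1.4826 × 168 = 249.077

249.1 ms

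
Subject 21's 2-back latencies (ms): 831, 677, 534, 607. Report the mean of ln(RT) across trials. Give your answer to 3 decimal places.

ln(RT): 6.7226, 6.5177, 6.2804, 6.4085
Σ ln(RT) = 25.9292
Mean = 25.9292/4 = 6.48231

6.482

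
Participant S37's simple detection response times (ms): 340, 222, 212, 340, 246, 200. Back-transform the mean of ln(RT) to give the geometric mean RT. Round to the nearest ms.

ln(RT): 5.8289, 5.4027, 5.3566, 5.8289, 5.5053, 5.2983
Mean ln(RT) = 33.2208/6 = 5.53680
Geometric mean = exp(5.53680) = 253.86 ms

254 ms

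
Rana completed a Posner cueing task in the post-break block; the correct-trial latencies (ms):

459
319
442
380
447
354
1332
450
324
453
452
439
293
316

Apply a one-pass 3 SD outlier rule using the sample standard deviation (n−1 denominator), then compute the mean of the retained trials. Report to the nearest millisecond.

n = 14, ΣRT = 6460, M = 461.429
Σ(x−M)² = 866141.43; s = √(866141.43/13) = 258.121
Cutoffs: 461.429 ± 3·258.121 → [-312.9, 1235.8]
Outside: 1332 → excluded.
Retained (n=13): Σ = 5128, mean = 5128/13 = 394.462

394 ms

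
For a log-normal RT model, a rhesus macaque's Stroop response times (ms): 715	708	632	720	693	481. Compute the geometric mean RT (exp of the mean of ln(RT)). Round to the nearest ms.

652 ms

ln(RT): 6.5723, 6.5624, 6.4489, 6.5793, 6.5410, 6.1759
Mean ln(RT) = 38.8798/6 = 6.47996
Geometric mean = exp(6.47996) = 651.95 ms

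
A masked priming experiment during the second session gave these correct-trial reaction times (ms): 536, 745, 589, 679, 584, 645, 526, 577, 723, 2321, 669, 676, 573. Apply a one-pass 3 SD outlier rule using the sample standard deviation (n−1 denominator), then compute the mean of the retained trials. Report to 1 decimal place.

626.8 ms

n = 13, ΣRT = 9843, M = 757.154
Σ(x−M)² = 2706939.69; s = √(2706939.69/12) = 474.951
Cutoffs: 757.154 ± 3·474.951 → [-667.7, 2182.0]
Outside: 2321 → excluded.
Retained (n=12): Σ = 7522, mean = 7522/12 = 626.833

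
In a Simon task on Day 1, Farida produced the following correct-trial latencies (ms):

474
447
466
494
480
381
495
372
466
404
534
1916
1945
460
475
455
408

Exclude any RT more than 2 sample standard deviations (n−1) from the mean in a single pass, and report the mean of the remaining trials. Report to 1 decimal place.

454.1 ms

n = 17, ΣRT = 10672, M = 627.765
Σ(x−M)² = 3875465.06; s = √(3875465.06/16) = 492.155
Cutoffs: 627.765 ± 2·492.155 → [-356.5, 1612.1]
Outside: 1916, 1945 → excluded.
Retained (n=15): Σ = 6811, mean = 6811/15 = 454.067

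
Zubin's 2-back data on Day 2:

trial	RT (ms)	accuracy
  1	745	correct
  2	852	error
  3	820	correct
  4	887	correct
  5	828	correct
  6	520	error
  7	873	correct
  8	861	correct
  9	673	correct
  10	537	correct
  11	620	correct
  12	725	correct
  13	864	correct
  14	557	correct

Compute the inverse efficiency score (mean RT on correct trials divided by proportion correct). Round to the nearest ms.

Correct trials (n=12): 745, 820, 887, 828, 873, 861, 673, 537, 620, 725, 864, 557
Mean correct RT = 8990/12 = 749.1667 ms
Proportion correct = 12/14
IES = 749.1667 / (12/14) = 874.028 ms

874 ms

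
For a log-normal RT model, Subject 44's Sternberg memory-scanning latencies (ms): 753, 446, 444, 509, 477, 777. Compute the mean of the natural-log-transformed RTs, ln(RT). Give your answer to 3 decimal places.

ln(RT): 6.6241, 6.1003, 6.0958, 6.2324, 6.1675, 6.6554
Σ ln(RT) = 37.8756
Mean = 37.8756/6 = 6.31260

6.313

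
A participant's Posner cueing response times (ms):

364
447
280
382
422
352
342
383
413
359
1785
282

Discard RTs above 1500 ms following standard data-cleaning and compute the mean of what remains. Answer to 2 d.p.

Excluded: 1785
Retained (n=11): Σ = 4026
Mean = 4026/11 = 366.0000

366.00 ms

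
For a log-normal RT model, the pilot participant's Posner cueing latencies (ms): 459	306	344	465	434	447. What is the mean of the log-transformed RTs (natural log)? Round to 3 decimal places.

6.002

ln(RT): 6.1291, 5.7236, 5.8406, 6.1420, 6.0730, 6.1026
Σ ln(RT) = 36.0109
Mean = 36.0109/6 = 6.00182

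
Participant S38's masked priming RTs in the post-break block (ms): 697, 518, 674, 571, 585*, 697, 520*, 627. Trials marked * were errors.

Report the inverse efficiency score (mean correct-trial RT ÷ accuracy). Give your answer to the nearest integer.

841 ms

Correct trials (n=6): 697, 518, 674, 571, 697, 627
Mean correct RT = 3784/6 = 630.6667 ms
Proportion correct = 6/8
IES = 630.6667 / (6/8) = 840.889 ms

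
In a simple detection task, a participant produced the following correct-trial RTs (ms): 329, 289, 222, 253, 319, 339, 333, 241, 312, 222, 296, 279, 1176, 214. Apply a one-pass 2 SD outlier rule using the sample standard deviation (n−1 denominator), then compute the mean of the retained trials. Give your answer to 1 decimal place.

n = 14, ΣRT = 4824, M = 344.571
Σ(x−M)² = 769351.43; s = √(769351.43/13) = 243.271
Cutoffs: 344.571 ± 2·243.271 → [-142.0, 831.1]
Outside: 1176 → excluded.
Retained (n=13): Σ = 3648, mean = 3648/13 = 280.615

280.6 ms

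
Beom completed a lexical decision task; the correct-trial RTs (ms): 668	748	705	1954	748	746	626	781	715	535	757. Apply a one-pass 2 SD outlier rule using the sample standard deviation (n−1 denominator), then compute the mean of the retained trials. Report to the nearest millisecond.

703 ms

n = 11, ΣRT = 8983, M = 816.636
Σ(x−M)² = 1473380.55; s = √(1473380.55/10) = 383.846
Cutoffs: 816.636 ± 2·383.846 → [48.9, 1584.3]
Outside: 1954 → excluded.
Retained (n=10): Σ = 7029, mean = 7029/10 = 702.900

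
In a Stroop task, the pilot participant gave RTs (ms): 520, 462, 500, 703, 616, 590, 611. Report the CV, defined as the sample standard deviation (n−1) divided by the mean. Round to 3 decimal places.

0.144

n = 7, Σ = 4002, M = 571.7143
Σ(x−M)² = 40929.429; s = √(40929.429/6) = 82.5928
CV = 82.5928 / 571.7143 = 0.14447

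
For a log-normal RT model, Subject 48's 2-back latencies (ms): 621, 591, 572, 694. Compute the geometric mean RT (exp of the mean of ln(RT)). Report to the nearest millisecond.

ln(RT): 6.4313, 6.3818, 6.3491, 6.5425
Mean ln(RT) = 25.7048/4 = 6.42619
Geometric mean = exp(6.42619) = 617.82 ms

618 ms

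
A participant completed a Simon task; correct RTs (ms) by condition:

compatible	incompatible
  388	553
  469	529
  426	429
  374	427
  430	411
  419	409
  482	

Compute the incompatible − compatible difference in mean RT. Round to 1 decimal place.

32.8 ms

M(compatible) = 2988/7 = 426.857
M(incompatible) = 2758/6 = 459.667
Difference = 459.667 − 426.857 = 32.810 ms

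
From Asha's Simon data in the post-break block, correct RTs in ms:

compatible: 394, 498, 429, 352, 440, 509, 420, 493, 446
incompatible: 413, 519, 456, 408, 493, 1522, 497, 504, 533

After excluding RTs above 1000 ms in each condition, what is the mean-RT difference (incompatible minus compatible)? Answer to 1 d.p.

35.5 ms

incompatible: exclude 1522
M(compatible) = 3981/9 = 442.333
M(incompatible) = 3823/8 = 477.875
Difference = 477.875 − 442.333 = 35.542 ms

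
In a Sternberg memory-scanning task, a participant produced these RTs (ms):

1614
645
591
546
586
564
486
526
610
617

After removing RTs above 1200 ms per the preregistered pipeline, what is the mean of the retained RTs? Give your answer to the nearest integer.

575 ms

Excluded: 1614
Retained (n=9): Σ = 5171
Mean = 5171/9 = 574.5556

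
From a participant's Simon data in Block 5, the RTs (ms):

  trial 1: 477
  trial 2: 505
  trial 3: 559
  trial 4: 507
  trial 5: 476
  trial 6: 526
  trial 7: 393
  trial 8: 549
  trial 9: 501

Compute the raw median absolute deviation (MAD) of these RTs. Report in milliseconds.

28 ms

Sorted: 393, 476, 477, 501, 505, 507, 526, 549, 559 → median = 505
|x − 505|: 28, 0, 54, 2, 29, 21, 112, 44, 4
Sorted deviations: 0, 2, 4, 21, 28, 29, 44, 54, 112 → MAD = 28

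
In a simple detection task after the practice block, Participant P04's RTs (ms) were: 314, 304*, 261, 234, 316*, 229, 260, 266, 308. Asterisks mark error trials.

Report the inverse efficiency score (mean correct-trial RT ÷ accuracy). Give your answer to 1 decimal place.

Correct trials (n=7): 314, 261, 234, 229, 260, 266, 308
Mean correct RT = 1872/7 = 267.4286 ms
Proportion correct = 7/9
IES = 267.4286 / (7/9) = 343.837 ms

343.8 ms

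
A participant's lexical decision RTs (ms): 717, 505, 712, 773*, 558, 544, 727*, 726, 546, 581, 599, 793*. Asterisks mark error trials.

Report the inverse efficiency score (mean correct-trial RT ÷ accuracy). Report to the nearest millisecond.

813 ms

Correct trials (n=9): 717, 505, 712, 558, 544, 726, 546, 581, 599
Mean correct RT = 5488/9 = 609.7778 ms
Proportion correct = 9/12
IES = 609.7778 / (9/12) = 813.037 ms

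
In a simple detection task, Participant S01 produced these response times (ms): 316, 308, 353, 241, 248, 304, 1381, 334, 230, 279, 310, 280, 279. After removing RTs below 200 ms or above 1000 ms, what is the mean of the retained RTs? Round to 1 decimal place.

Excluded: 1381
Retained (n=12): Σ = 3482
Mean = 3482/12 = 290.1667

290.2 ms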